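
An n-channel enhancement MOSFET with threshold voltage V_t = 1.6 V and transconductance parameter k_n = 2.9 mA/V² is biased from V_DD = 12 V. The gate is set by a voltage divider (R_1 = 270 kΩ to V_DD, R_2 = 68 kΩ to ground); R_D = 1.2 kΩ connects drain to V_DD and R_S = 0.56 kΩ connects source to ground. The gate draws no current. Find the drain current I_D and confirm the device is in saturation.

V_G = V_DD·R_2/(R_1+R_2) = 12×68/338 = 2.41 V.
Assume saturation: I_D = (k_n/2)(V_GS − V_t)² with V_GS = V_G − I_D·R_S = 2.41 − 0.56·I_D.
Substituting gives 0.455·I_D² − 2.32·I_D + 0.961 = 0, with roots I_D = 0.454 or 4.65 mA.
The root I_D = 4.65 mA gives V_GS = -0.191 V ≤ V_t, so take I_D = 0.454 mA.
Then V_GS = 2.16 V and V_DS = V_DD − I_D(R_D+R_S) = 12 − 0.454×1.76 = 11.2 V.
Saturation requires V_DS ≥ V_GS − V_t = 0.56 V; 11.2 ≥ 0.56 ✓.

I_D ≈ 0.45 mA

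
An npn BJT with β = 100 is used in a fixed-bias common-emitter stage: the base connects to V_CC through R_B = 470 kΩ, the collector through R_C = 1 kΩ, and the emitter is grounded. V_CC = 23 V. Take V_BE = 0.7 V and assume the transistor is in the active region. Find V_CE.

V_CE ≈ 18 V

Base loop: V_CC = I_B·R_B + V_BE, so I_B = (23 − 0.7)/470 kΩ = 0.0474 mA.
In the active region I_C = β·I_B = 100 × 0.0474 = 4.74 mA.
Collector loop: V_CE = V_CC − I_C·R_C = 23 − 4.74×1 = 18.3 V.
Since V_CE = 18.3 V > V_CE(sat) ≈ 0.2 V, the transistor is in the active region as assumed.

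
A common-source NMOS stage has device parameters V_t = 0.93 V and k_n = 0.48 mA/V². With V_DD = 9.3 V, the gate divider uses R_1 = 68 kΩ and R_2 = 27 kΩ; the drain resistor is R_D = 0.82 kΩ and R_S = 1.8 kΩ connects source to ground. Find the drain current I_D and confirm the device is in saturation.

V_G = V_DD·R_2/(R_1+R_2) = 9.3×27/95 = 2.64 V.
Assume saturation: I_D = (k_n/2)(V_GS − V_t)² with V_GS = V_G − I_D·R_S = 2.64 − 1.8·I_D.
Substituting gives 0.778·I_D² − 2.48·I_D + 0.704 = 0, with roots I_D = 0.315 or 2.87 mA.
The root I_D = 2.87 mA gives V_GS = -2.53 V ≤ V_t, so take I_D = 0.315 mA.
Then V_GS = 2.08 V and V_DS = V_DD − I_D(R_D+R_S) = 9.3 − 0.315×2.62 = 8.47 V.
Saturation requires V_DS ≥ V_GS − V_t = 1.15 V; 8.47 ≥ 1.15 ✓.

I_D ≈ 0.32 mA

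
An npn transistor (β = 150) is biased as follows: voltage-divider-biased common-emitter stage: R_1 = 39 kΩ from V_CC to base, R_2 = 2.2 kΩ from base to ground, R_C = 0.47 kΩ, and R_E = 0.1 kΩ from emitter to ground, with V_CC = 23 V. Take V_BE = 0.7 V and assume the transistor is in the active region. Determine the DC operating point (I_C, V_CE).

I_C ≈ 4.6 mA, V_CE ≈ 20 V

Thevenize the base divider: V_Th = V_CC·R_2/(R_1+R_2) = 23×2.2/41.2 = 1.23 V, R_Th = R_1‖R_2 = 2.08 kΩ.
Base-emitter loop: V_Th = I_B·R_Th + V_BE + (β+1)I_B·R_E, so I_B = (1.23 − 0.7) / (2.08 + 151×0.1) = 0.0307 mA.
I_C = β·I_B = 150×0.0307 = 4.61 mA, and I_E = (β+1)I_B = 4.64 mA.
V_CE = V_CC − I_C·R_C − I_E·R_E = 23 − 4.61×0.47 − 4.64×0.1 = 20.4 V.
V_CE = 20.4 V > 0.2 V confirms active-region operation.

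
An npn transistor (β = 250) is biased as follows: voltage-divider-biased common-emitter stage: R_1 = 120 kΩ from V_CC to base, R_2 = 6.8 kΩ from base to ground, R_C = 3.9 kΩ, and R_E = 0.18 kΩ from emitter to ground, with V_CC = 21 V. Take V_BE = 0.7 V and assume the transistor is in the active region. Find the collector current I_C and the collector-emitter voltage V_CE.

I_C ≈ 2.1 mA, V_CE ≈ 13 V

Thevenize the base divider: V_Th = V_CC·R_2/(R_1+R_2) = 21×6.8/127 = 1.13 V, R_Th = R_1‖R_2 = 6.44 kΩ.
Base-emitter loop: V_Th = I_B·R_Th + V_BE + (β+1)I_B·R_E, so I_B = (1.13 − 0.7) / (6.44 + 251×0.18) = 0.00826 mA.
I_C = β·I_B = 250×0.00826 = 2.06 mA, and I_E = (β+1)I_B = 2.07 mA.
V_CE = V_CC − I_C·R_C − I_E·R_E = 21 − 2.06×3.9 − 2.07×0.18 = 12.6 V.
V_CE = 12.6 V > 0.2 V confirms active-region operation.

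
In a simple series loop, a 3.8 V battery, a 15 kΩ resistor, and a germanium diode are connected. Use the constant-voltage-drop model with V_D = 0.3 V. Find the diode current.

I ≈ 0.23 mA

KVL around the loop: 3.8 = V_D + I·R = 0.3 + I × 15 kΩ.
So I = (3.8 − 0.3) / 15 kΩ = 3.5 / 15 = 0.233 mA.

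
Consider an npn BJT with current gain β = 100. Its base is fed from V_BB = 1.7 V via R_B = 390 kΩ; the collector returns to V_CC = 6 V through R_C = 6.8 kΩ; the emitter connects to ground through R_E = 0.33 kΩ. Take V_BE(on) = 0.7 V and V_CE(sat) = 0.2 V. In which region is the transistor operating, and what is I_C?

active; I_C ≈ 0.24 mA

Assume active. Base-emitter loop: I_B = (V_BB − V_BE)/(R_B + (β+1)R_E) = (1.7 − 0.7)/(390 + 101×0.33) = 0.00236 mA.
I_C = β·I_B = 100×0.00236 = 0.236 mA.
V_CE = V_CC − I_C·R_C − I_E·R_E = 6 − 0.236×6.8 − 0.239×0.33 = 4.31 V > V_CE(sat), so the active-region assumption holds.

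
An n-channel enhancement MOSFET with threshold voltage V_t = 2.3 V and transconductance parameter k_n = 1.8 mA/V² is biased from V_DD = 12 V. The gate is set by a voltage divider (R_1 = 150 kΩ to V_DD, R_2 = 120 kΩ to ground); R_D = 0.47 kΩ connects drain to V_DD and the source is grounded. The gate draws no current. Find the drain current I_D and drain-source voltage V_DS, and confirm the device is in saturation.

I_D ≈ 8.3 mA, V_DS ≈ 8.1 V

V_G = V_DD·R_2/(R_1+R_2) = 12×120/270 = 5.33 V. With the source grounded, V_GS = V_G = 5.33 V.
Assume saturation: I_D = (k_n/2)(V_GS − V_t)² = (1.8/2)×(5.33 − 2.3)² = 0.9×3.03² = 8.28 mA.
V_DS = V_DD − I_D·R_D = 12 − 8.28×0.47 = 8.11 V.
Saturation requires V_DS ≥ V_GS − V_t = 3.03 V; 8.11 ≥ 3.03 ✓.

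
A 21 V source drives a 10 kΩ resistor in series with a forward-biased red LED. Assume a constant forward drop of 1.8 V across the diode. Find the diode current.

I ≈ 1.9 mA

KVL around the loop: 21 = V_D + I·R = 1.8 + I × 10 kΩ.
So I = (21 − 1.8) / 10 kΩ = 19.2 / 10 = 1.92 mA.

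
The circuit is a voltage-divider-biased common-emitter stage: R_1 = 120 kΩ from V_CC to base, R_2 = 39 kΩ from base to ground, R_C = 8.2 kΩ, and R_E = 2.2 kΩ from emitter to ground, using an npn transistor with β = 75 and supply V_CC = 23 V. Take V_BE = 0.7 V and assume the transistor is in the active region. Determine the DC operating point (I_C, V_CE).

I_C ≈ 1.9 mA, V_CE ≈ 3.3 V

Thevenize the base divider: V_Th = V_CC·R_2/(R_1+R_2) = 23×39/159 = 5.64 V, R_Th = R_1‖R_2 = 29.4 kΩ.
Base-emitter loop: V_Th = I_B·R_Th + V_BE + (β+1)I_B·R_E, so I_B = (5.64 − 0.7) / (29.4 + 76×2.2) = 0.0251 mA.
I_C = β·I_B = 75×0.0251 = 1.88 mA, and I_E = (β+1)I_B = 1.91 mA.
V_CE = V_CC − I_C·R_C − I_E·R_E = 23 − 1.88×8.2 − 1.91×2.2 = 3.34 V.
V_CE = 3.34 V > 0.2 V confirms active-region operation.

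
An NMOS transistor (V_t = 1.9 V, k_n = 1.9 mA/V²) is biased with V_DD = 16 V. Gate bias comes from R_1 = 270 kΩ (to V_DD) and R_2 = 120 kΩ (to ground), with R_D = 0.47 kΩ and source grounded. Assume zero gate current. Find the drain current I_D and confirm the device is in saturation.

V_G = V_DD·R_2/(R_1+R_2) = 16×120/390 = 4.92 V. With the source grounded, V_GS = V_G = 4.92 V.
Assume saturation: I_D = (k_n/2)(V_GS − V_t)² = (1.9/2)×(4.92 − 1.9)² = 0.95×3.02² = 8.68 mA.
V_DS = V_DD − I_D·R_D = 16 − 8.68×0.47 = 11.9 V.
Saturation requires V_DS ≥ V_GS − V_t = 3.02 V; 11.9 ≥ 3.02 ✓.

I_D ≈ 8.7 mA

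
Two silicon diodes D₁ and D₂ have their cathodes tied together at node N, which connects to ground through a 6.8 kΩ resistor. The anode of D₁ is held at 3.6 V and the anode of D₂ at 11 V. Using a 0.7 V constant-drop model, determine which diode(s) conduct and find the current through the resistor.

Assume both conduct. Then node N would need to be at both 3.6−0.7 = 2.9 V and 11−0.7 = 10.3 V, which is impossible.
Assume only D₂ conducts: V_N = 11 − 0.7 = 10.3 V, so I_R = 10.3/6.8 = 1.51 mA.
Check D₁: its anode-to-cathode voltage is 3.6 − 10.3 = -6.7 V < 0.7 V, so it is off. The assumption is consistent.

Only D₂ conducts; I_R ≈ 1.5 mA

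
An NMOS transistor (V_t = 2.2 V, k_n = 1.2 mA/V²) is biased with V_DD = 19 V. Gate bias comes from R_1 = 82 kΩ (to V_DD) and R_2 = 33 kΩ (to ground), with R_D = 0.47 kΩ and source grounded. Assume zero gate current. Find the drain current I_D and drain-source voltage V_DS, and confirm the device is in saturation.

I_D ≈ 6.3 mA, V_DS ≈ 16 V

V_G = V_DD·R_2/(R_1+R_2) = 19×33/115 = 5.45 V. With the source grounded, V_GS = V_G = 5.45 V.
Assume saturation: I_D = (k_n/2)(V_GS − V_t)² = (1.2/2)×(5.45 − 2.2)² = 0.6×3.25² = 6.35 mA.
V_DS = V_DD − I_D·R_D = 19 − 6.35×0.47 = 16 V.
Saturation requires V_DS ≥ V_GS − V_t = 3.25 V; 16 ≥ 3.25 ✓.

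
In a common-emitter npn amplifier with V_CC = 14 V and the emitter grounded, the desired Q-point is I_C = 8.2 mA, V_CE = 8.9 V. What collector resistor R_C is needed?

R_C ≈ 0.62 kΩ

Collector loop: V_CC = I_C·R_C + V_CE.
R_C = (V_CC − V_CE)/I_C = (14 − 8.9)/8.2 = 0.622 kΩ.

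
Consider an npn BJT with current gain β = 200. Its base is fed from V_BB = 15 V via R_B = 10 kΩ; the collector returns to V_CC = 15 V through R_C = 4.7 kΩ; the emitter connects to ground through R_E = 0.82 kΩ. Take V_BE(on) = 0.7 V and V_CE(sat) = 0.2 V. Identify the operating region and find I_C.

saturation; I_C ≈ 2.5 mA

Assume active: I_B = (15 − 0.7)/(10 + 201×0.82) = 0.0818 mA, I_C = β·I_B = 16.4 mA.
Then V_CE = 15 − 16.4×4.7 − 16.4×0.82 = -75.4 V < 0.2 V — the active assumption fails.
Re-solve with V_CE = 0.2 V. KCL at the emitter: V_E/R_E = (V_BB−0.7−V_E)/R_B + (V_CC−0.2−V_E)/R_C, giving V_E = 2.99 V.
I_C = (V_CC − 0.2 − V_E)/R_C = (14.8 − 2.99)/4.7 = 2.51 mA.
Check: I_B = (14.3 − 2.99)/10 = 1.13 mA, and β·I_B = 226 mA > I_C, confirming saturation.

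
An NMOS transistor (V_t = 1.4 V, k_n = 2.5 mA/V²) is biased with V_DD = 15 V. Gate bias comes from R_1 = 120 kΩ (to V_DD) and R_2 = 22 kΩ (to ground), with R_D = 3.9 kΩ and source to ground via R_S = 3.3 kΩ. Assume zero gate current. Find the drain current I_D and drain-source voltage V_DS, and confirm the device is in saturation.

I_D ≈ 0.17 mA, V_DS ≈ 14 V

V_G = V_DD·R_2/(R_1+R_2) = 15×22/142 = 2.32 V.
Assume saturation: I_D = (k_n/2)(V_GS − V_t)² with V_GS = V_G − I_D·R_S = 2.32 − 3.3·I_D.
Substituting gives 13.6·I_D² − 8.62·I_D + 1.07 = 0, with roots I_D = 0.169 or 0.465 mA.
The root I_D = 0.465 mA gives V_GS = 0.79 V ≤ V_t, so take I_D = 0.169 mA.
Then V_GS = 1.77 V and V_DS = V_DD − I_D(R_D+R_S) = 15 − 0.169×7.2 = 13.8 V.
Saturation requires V_DS ≥ V_GS − V_t = 0.367 V; 13.8 ≥ 0.367 ✓.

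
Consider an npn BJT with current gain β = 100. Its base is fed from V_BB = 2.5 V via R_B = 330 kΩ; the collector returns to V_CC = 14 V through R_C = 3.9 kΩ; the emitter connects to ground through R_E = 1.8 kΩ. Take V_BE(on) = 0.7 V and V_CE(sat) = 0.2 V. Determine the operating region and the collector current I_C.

Assume active. Base-emitter loop: I_B = (V_BB − V_BE)/(R_B + (β+1)R_E) = (2.5 − 0.7)/(330 + 101×1.8) = 0.00352 mA.
I_C = β·I_B = 100×0.00352 = 0.352 mA.
V_CE = V_CC − I_C·R_C − I_E·R_E = 14 − 0.352×3.9 − 0.355×1.8 = 12 V > V_CE(sat), so the active-region assumption holds.

active; I_C ≈ 0.35 mA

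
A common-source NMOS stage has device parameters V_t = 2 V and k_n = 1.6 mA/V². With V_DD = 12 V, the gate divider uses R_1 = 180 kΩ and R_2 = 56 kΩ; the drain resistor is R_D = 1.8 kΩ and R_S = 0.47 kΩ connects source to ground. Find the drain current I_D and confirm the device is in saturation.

I_D ≈ 0.37 mA

V_G = V_DD·R_2/(R_1+R_2) = 12×56/236 = 2.85 V.
Assume saturation: I_D = (k_n/2)(V_GS − V_t)² with V_GS = V_G − I_D·R_S = 2.85 − 0.47·I_D.
Substituting gives 0.177·I_D² − 1.64·I_D + 0.575 = 0, with roots I_D = 0.365 or 8.9 mA.
The root I_D = 8.9 mA gives V_GS = -1.34 V ≤ V_t, so take I_D = 0.365 mA.
Then V_GS = 2.68 V and V_DS = V_DD − I_D(R_D+R_S) = 12 − 0.365×2.27 = 11.2 V.
Saturation requires V_DS ≥ V_GS − V_t = 0.676 V; 11.2 ≥ 0.676 ✓.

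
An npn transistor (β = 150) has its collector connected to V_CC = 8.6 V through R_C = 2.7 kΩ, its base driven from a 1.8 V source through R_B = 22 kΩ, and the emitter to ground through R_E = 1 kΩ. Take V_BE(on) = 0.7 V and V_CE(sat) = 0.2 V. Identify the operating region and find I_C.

active; I_C ≈ 0.95 mA

Assume active. Base-emitter loop: I_B = (V_BB − V_BE)/(R_B + (β+1)R_E) = (1.8 − 0.7)/(22 + 151×1) = 0.00636 mA.
I_C = β·I_B = 150×0.00636 = 0.954 mA.
V_CE = V_CC − I_C·R_C − I_E·R_E = 8.6 − 0.954×2.7 − 0.96×1 = 5.06 V > V_CE(sat), so the active-region assumption holds.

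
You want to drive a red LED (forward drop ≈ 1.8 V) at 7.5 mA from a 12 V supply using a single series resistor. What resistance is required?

R ≈ 1.4 kΩ

The resistor drops V_S − V_D = 12 − 1.8 = 10.2 V at 7.5 mA.
R = 10.2 V / 7.5 mA = 1.36 kΩ.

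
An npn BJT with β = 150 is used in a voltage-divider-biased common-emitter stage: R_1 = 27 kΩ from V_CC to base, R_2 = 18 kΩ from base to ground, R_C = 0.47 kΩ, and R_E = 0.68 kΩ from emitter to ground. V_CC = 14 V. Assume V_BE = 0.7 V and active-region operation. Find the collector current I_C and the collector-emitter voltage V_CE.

I_C ≈ 6.5 mA, V_CE ≈ 6.5 V

Thevenize the base divider: V_Th = V_CC·R_2/(R_1+R_2) = 14×18/45 = 5.6 V, R_Th = R_1‖R_2 = 10.8 kΩ.
Base-emitter loop: V_Th = I_B·R_Th + V_BE + (β+1)I_B·R_E, so I_B = (5.6 − 0.7) / (10.8 + 151×0.68) = 0.0432 mA.
I_C = β·I_B = 150×0.0432 = 6.48 mA, and I_E = (β+1)I_B = 6.52 mA.
V_CE = V_CC − I_C·R_C − I_E·R_E = 14 − 6.48×0.47 − 6.52×0.68 = 6.52 V.
V_CE = 6.52 V > 0.2 V confirms active-region operation.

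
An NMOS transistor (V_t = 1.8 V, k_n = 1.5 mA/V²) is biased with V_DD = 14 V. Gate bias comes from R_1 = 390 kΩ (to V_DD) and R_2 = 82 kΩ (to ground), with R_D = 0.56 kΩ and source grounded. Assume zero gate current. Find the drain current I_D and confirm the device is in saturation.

V_G = V_DD·R_2/(R_1+R_2) = 14×82/472 = 2.43 V. With the source grounded, V_GS = V_G = 2.43 V.
Assume saturation: I_D = (k_n/2)(V_GS − V_t)² = (1.5/2)×(2.43 − 1.8)² = 0.75×0.632² = 0.3 mA.
V_DS = V_DD − I_D·R_D = 14 − 0.3×0.56 = 13.8 V.
Saturation requires V_DS ≥ V_GS − V_t = 0.632 V; 13.8 ≥ 0.632 ✓.

I_D ≈ 0.3 mA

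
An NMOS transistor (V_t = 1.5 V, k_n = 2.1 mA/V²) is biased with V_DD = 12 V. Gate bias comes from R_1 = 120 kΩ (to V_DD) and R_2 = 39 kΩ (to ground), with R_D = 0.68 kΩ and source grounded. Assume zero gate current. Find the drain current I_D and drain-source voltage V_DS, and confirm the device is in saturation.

V_G = V_DD·R_2/(R_1+R_2) = 12×39/159 = 2.94 V. With the source grounded, V_GS = V_G = 2.94 V.
Assume saturation: I_D = (k_n/2)(V_GS − V_t)² = (2.1/2)×(2.94 − 1.5)² = 1.05×1.44² = 2.19 mA.
V_DS = V_DD − I_D·R_D = 12 − 2.19×0.68 = 10.5 V.
Saturation requires V_DS ≥ V_GS − V_t = 1.44 V; 10.5 ≥ 1.44 ✓.

I_D ≈ 2.2 mA, V_DS ≈ 11 V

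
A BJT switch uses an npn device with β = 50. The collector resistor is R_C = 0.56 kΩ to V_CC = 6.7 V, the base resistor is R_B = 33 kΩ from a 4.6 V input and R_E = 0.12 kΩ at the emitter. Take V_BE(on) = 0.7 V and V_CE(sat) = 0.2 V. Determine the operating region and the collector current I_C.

active; I_C ≈ 5 mA

Assume active. Base-emitter loop: I_B = (V_BB − V_BE)/(R_B + (β+1)R_E) = (4.6 − 0.7)/(33 + 51×0.12) = 0.0997 mA.
I_C = β·I_B = 50×0.0997 = 4.98 mA.
V_CE = V_CC − I_C·R_C − I_E·R_E = 6.7 − 4.98×0.56 − 5.08×0.12 = 3.3 V > V_CE(sat), so the active-region assumption holds.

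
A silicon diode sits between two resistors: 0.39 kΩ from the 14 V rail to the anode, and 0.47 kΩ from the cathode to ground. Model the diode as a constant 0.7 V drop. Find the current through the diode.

The two resistors are in series with the diode, so KVL gives 14 = I·0.39 + 0.7 + I·0.47.
I = (14 − 0.7) / (0.39 + 0.47) kΩ = 13.3 / 0.86 = 15.5 mA.

I ≈ 15 mA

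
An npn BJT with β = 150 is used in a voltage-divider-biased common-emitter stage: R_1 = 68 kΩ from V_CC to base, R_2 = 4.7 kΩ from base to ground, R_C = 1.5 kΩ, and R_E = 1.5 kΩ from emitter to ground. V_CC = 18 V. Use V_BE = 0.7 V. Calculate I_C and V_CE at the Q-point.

I_C ≈ 0.3 mA, V_CE ≈ 17 V

Thevenize the base divider: V_Th = V_CC·R_2/(R_1+R_2) = 18×4.7/72.7 = 1.16 V, R_Th = R_1‖R_2 = 4.4 kΩ.
Base-emitter loop: V_Th = I_B·R_Th + V_BE + (β+1)I_B·R_E, so I_B = (1.16 − 0.7) / (4.4 + 151×1.5) = 0.00201 mA.
I_C = β·I_B = 150×0.00201 = 0.301 mA, and I_E = (β+1)I_B = 0.303 mA.
V_CE = V_CC − I_C·R_C − I_E·R_E = 18 − 0.301×1.5 − 0.303×1.5 = 17.1 V.
V_CE = 17.1 V > 0.2 V confirms active-region operation.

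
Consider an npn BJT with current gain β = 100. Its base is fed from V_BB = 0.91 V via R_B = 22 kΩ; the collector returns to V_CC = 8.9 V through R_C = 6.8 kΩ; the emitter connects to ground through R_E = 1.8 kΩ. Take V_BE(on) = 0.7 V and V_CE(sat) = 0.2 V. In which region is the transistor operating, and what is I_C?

Assume active. Base-emitter loop: I_B = (V_BB − V_BE)/(R_B + (β+1)R_E) = (0.91 − 0.7)/(22 + 101×1.8) = 0.00103 mA.
I_C = β·I_B = 100×0.00103 = 0.103 mA.
V_CE = V_CC − I_C·R_C − I_E·R_E = 8.9 − 0.103×6.8 − 0.104×1.8 = 8.01 V > V_CE(sat), so the active-region assumption holds.

active; I_C ≈ 0.1 mA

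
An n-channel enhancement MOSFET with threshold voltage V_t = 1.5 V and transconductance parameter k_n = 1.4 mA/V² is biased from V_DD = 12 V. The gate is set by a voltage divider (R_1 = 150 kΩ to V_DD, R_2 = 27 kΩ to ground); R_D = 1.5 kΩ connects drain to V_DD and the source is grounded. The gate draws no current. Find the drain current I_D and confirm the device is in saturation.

I_D ≈ 0.076 mA

V_G = V_DD·R_2/(R_1+R_2) = 12×27/177 = 1.83 V. With the source grounded, V_GS = V_G = 1.83 V.
Assume saturation: I_D = (k_n/2)(V_GS − V_t)² = (1.4/2)×(1.83 − 1.5)² = 0.7×0.331² = 0.0765 mA.
V_DS = V_DD − I_D·R_D = 12 − 0.0765×1.5 = 11.9 V.
Saturation requires V_DS ≥ V_GS − V_t = 0.331 V; 11.9 ≥ 0.331 ✓.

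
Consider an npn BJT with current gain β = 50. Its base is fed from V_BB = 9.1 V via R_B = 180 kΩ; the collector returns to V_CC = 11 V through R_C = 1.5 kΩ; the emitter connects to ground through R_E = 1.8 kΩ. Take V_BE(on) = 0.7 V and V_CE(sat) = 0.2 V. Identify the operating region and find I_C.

active; I_C ≈ 1.5 mA

Assume active. Base-emitter loop: I_B = (V_BB − V_BE)/(R_B + (β+1)R_E) = (9.1 − 0.7)/(180 + 51×1.8) = 0.0309 mA.
I_C = β·I_B = 50×0.0309 = 1.55 mA.
V_CE = V_CC − I_C·R_C − I_E·R_E = 11 − 1.55×1.5 − 1.58×1.8 = 5.85 V > V_CE(sat), so the active-region assumption holds.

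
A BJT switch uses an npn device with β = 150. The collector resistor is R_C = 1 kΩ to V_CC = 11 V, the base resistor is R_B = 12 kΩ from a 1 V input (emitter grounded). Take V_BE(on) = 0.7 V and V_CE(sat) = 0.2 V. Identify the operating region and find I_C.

Assume active. Base-emitter loop: I_B = (V_BB − V_BE)/R_B = (1 − 0.7)/12 = 0.025 mA.
I_C = β·I_B = 150×0.025 = 3.75 mA.
V_CE = V_CC − I_C·R_C = 11 − 3.75×1 = 7.25 V > V_CE(sat), so the active-region assumption holds.

active; I_C ≈ 3.8 mA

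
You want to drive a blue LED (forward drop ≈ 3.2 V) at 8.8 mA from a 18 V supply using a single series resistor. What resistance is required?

R ≈ 1.7 kΩ

The resistor drops V_S − V_D = 18 − 3.2 = 14.8 V at 8.8 mA.
R = 14.8 V / 8.8 mA = 1.68 kΩ.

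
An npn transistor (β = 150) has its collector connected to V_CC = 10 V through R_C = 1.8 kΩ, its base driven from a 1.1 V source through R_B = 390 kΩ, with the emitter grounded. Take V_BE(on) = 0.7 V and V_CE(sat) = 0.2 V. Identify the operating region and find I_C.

active; I_C ≈ 0.15 mA

Assume active. Base-emitter loop: I_B = (V_BB − V_BE)/R_B = (1.1 − 0.7)/390 = 0.00103 mA.
I_C = β·I_B = 150×0.00103 = 0.154 mA.
V_CE = V_CC − I_C·R_C = 10 − 0.154×1.8 = 9.72 V > V_CE(sat), so the active-region assumption holds.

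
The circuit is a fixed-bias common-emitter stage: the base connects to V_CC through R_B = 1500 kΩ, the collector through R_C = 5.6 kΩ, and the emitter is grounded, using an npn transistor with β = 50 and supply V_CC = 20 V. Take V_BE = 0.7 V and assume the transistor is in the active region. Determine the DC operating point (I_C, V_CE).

I_C ≈ 0.64 mA, V_CE ≈ 16 V

Base loop: V_CC = I_B·R_B + V_BE, so I_B = (20 − 0.7)/1500 kΩ = 0.0129 mA.
In the active region I_C = β·I_B = 50 × 0.0129 = 0.643 mA.
Collector loop: V_CE = V_CC − I_C·R_C = 20 − 0.643×5.6 = 16.4 V.
Since V_CE = 16.4 V > V_CE(sat) ≈ 0.2 V, the transistor is in the active region as assumed.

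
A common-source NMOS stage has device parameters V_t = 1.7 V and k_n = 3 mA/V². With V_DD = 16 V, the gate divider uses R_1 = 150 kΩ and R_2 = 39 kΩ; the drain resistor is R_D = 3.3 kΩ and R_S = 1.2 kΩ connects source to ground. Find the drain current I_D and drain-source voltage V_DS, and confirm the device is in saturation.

V_G = V_DD·R_2/(R_1+R_2) = 16×39/189 = 3.3 V.
Assume saturation: I_D = (k_n/2)(V_GS − V_t)² with V_GS = V_G − I_D·R_S = 3.3 − 1.2·I_D.
Substituting gives 2.16·I_D² − 6.77·I_D + 3.85 = 0, with roots I_D = 0.747 or 2.39 mA.
The root I_D = 2.39 mA gives V_GS = 0.439 V ≤ V_t, so take I_D = 0.747 mA.
Then V_GS = 2.41 V and V_DS = V_DD − I_D(R_D+R_S) = 16 − 0.747×4.5 = 12.6 V.
Saturation requires V_DS ≥ V_GS − V_t = 0.706 V; 12.6 ≥ 0.706 ✓.

I_D ≈ 0.75 mA, V_DS ≈ 13 V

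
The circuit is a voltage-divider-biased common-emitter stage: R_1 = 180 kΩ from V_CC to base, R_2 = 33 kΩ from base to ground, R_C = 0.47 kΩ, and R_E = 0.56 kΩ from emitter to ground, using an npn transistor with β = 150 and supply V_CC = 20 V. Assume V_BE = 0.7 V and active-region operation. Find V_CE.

Thevenize the base divider: V_Th = V_CC·R_2/(R_1+R_2) = 20×33/213 = 3.1 V, R_Th = R_1‖R_2 = 27.9 kΩ.
Base-emitter loop: V_Th = I_B·R_Th + V_BE + (β+1)I_B·R_E, so I_B = (3.1 − 0.7) / (27.9 + 151×0.56) = 0.0213 mA.
I_C = β·I_B = 150×0.0213 = 3.2 mA, and I_E = (β+1)I_B = 3.22 mA.
V_CE = V_CC − I_C·R_C − I_E·R_E = 20 − 3.2×0.47 − 3.22×0.56 = 16.7 V.
V_CE = 16.7 V > 0.2 V confirms active-region operation.

V_CE ≈ 17 V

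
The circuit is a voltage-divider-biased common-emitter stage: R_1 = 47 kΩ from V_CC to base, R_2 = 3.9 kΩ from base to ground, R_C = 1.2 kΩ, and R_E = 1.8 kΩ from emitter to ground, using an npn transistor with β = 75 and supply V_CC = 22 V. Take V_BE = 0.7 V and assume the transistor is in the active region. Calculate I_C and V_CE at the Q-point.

Thevenize the base divider: V_Th = V_CC·R_2/(R_1+R_2) = 22×3.9/50.9 = 1.69 V, R_Th = R_1‖R_2 = 3.6 kΩ.
Base-emitter loop: V_Th = I_B·R_Th + V_BE + (β+1)I_B·R_E, so I_B = (1.69 − 0.7) / (3.6 + 76×1.8) = 0.00702 mA.
I_C = β·I_B = 75×0.00702 = 0.527 mA, and I_E = (β+1)I_B = 0.534 mA.
V_CE = V_CC − I_C·R_C − I_E·R_E = 22 − 0.527×1.2 − 0.534×1.8 = 20.4 V.
V_CE = 20.4 V > 0.2 V confirms active-region operation.

I_C ≈ 0.53 mA, V_CE ≈ 20 V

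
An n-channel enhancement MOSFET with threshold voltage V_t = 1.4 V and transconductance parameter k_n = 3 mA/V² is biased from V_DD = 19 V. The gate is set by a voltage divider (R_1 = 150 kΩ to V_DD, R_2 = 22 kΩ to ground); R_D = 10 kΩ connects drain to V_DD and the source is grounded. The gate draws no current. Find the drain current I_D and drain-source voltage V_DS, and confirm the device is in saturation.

V_G = V_DD·R_2/(R_1+R_2) = 19×22/172 = 2.43 V. With the source grounded, V_GS = V_G = 2.43 V.
Assume saturation: I_D = (k_n/2)(V_GS − V_t)² = (3/2)×(2.43 − 1.4)² = 1.5×1.03² = 1.59 mA.
V_DS = V_DD − I_D·R_D = 19 − 1.59×10 = 3.08 V.
Saturation requires V_DS ≥ V_GS − V_t = 1.03 V; 3.08 ≥ 1.03 ✓.

I_D ≈ 1.6 mA, V_DS ≈ 3.1 V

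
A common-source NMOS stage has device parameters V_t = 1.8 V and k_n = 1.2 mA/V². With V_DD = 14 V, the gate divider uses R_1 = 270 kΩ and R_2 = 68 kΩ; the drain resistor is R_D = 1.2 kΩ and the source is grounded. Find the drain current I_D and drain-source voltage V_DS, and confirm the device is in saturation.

I_D ≈ 0.62 mA, V_DS ≈ 13 V

V_G = V_DD·R_2/(R_1+R_2) = 14×68/338 = 2.82 V. With the source grounded, V_GS = V_G = 2.82 V.
Assume saturation: I_D = (k_n/2)(V_GS − V_t)² = (1.2/2)×(2.82 − 1.8)² = 0.6×1.02² = 0.62 mA.
V_DS = V_DD − I_D·R_D = 14 − 0.62×1.2 = 13.3 V.
Saturation requires V_DS ≥ V_GS − V_t = 1.02 V; 13.3 ≥ 1.02 ✓.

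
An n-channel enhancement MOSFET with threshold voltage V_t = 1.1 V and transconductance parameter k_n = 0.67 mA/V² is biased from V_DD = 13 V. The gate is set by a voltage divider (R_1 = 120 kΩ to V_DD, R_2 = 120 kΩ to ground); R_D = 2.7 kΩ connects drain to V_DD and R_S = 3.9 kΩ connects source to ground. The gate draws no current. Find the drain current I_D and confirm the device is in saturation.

I_D ≈ 0.95 mA

V_G = V_DD·R_2/(R_1+R_2) = 13×120/240 = 6.5 V.
Assume saturation: I_D = (k_n/2)(V_GS − V_t)² with V_GS = V_G − I_D·R_S = 6.5 − 3.9·I_D.
Substituting gives 5.1·I_D² − 15.1·I_D + 9.77 = 0, with roots I_D = 0.952 or 2.01 mA.
The root I_D = 2.01 mA gives V_GS = -1.35 V ≤ V_t, so take I_D = 0.952 mA.
Then V_GS = 2.79 V and V_DS = V_DD − I_D(R_D+R_S) = 13 − 0.952×6.6 = 6.71 V.
Saturation requires V_DS ≥ V_GS − V_t = 1.69 V; 6.71 ≥ 1.69 ✓.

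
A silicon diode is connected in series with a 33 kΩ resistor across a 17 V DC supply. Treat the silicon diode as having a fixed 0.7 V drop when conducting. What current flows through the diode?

I ≈ 0.49 mA

KVL around the loop: 17 = V_D + I·R = 0.7 + I × 33 kΩ.
So I = (17 − 0.7) / 33 kΩ = 16.3 / 33 = 0.494 mA.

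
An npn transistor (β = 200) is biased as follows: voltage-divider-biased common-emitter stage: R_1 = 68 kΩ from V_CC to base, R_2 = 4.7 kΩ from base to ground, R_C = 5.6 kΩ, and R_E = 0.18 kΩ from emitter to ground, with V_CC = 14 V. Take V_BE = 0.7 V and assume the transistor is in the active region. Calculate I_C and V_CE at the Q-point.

I_C ≈ 1 mA, V_CE ≈ 8.2 V

Thevenize the base divider: V_Th = V_CC·R_2/(R_1+R_2) = 14×4.7/72.7 = 0.905 V, R_Th = R_1‖R_2 = 4.4 kΩ.
Base-emitter loop: V_Th = I_B·R_Th + V_BE + (β+1)I_B·R_E, so I_B = (0.905 − 0.7) / (4.4 + 201×0.18) = 0.00505 mA.
I_C = β·I_B = 200×0.00505 = 1.01 mA, and I_E = (β+1)I_B = 1.02 mA.
V_CE = V_CC − I_C·R_C − I_E·R_E = 14 − 1.01×5.6 − 1.02×0.18 = 8.16 V.
V_CE = 8.16 V > 0.2 V confirms active-region operation.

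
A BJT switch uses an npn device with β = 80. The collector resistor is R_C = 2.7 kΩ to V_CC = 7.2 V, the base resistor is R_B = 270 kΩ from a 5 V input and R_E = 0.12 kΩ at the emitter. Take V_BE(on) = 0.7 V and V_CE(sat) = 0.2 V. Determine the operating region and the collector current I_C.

Assume active. Base-emitter loop: I_B = (V_BB − V_BE)/(R_B + (β+1)R_E) = (5 − 0.7)/(270 + 81×0.12) = 0.0154 mA.
I_C = β·I_B = 80×0.0154 = 1.23 mA.
V_CE = V_CC − I_C·R_C − I_E·R_E = 7.2 − 1.23×2.7 − 1.25×0.12 = 3.73 V > V_CE(sat), so the active-region assumption holds.

active; I_C ≈ 1.2 mA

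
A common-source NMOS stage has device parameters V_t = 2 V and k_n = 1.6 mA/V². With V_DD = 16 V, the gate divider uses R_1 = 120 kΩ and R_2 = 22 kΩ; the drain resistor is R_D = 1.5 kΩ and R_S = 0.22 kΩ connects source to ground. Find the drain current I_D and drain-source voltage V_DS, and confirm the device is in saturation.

V_G = V_DD·R_2/(R_1+R_2) = 16×22/142 = 2.48 V.
Assume saturation: I_D = (k_n/2)(V_GS − V_t)² with V_GS = V_G − I_D·R_S = 2.48 − 0.22·I_D.
Substituting gives 0.0387·I_D² − 1.17·I_D + 0.183 = 0, with roots I_D = 0.158 or 30 mA.
The root I_D = 30 mA gives V_GS = -4.13 V ≤ V_t, so take I_D = 0.158 mA.
Then V_GS = 2.44 V and V_DS = V_DD − I_D(R_D+R_S) = 16 − 0.158×1.72 = 15.7 V.
Saturation requires V_DS ≥ V_GS − V_t = 0.444 V; 15.7 ≥ 0.444 ✓.

I_D ≈ 0.16 mA, V_DS ≈ 16 V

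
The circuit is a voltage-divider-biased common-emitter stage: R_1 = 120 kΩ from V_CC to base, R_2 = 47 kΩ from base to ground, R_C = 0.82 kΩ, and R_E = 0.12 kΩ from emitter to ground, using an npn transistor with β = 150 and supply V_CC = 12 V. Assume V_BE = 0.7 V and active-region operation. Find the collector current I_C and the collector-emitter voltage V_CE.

I_C ≈ 7.7 mA, V_CE ≈ 4.7 V

Thevenize the base divider: V_Th = V_CC·R_2/(R_1+R_2) = 12×47/167 = 3.38 V, R_Th = R_1‖R_2 = 33.8 kΩ.
Base-emitter loop: V_Th = I_B·R_Th + V_BE + (β+1)I_B·R_E, so I_B = (3.38 − 0.7) / (33.8 + 151×0.12) = 0.0516 mA.
I_C = β·I_B = 150×0.0516 = 7.74 mA, and I_E = (β+1)I_B = 7.79 mA.
V_CE = V_CC − I_C·R_C − I_E·R_E = 12 − 7.74×0.82 − 7.79×0.12 = 4.72 V.
V_CE = 4.72 V > 0.2 V confirms active-region operation.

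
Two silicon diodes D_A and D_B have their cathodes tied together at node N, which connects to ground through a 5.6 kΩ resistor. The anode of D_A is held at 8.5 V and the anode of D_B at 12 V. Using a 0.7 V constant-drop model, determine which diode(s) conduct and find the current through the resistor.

Assume both conduct. Then node N would need to be at both 8.5−0.7 = 7.8 V and 12−0.7 = 11.3 V, which is impossible.
Assume only D_B conducts: V_N = 12 − 0.7 = 11.3 V, so I_R = 11.3/5.6 = 2.02 mA.
Check D_A: its anode-to-cathode voltage is 8.5 − 11.3 = -2.8 V < 0.7 V, so it is off. The assumption is consistent.

Only D_B conducts; I_R ≈ 2 mA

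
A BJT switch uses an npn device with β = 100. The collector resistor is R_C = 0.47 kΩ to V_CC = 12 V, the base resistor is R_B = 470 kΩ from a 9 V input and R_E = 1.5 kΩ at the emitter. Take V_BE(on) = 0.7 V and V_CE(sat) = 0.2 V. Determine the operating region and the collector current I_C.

active; I_C ≈ 1.3 mA

Assume active. Base-emitter loop: I_B = (V_BB − V_BE)/(R_B + (β+1)R_E) = (9 − 0.7)/(470 + 101×1.5) = 0.0134 mA.
I_C = β·I_B = 100×0.0134 = 1.34 mA.
V_CE = V_CC − I_C·R_C − I_E·R_E = 12 − 1.34×0.47 − 1.35×1.5 = 9.35 V > V_CE(sat), so the active-region assumption holds.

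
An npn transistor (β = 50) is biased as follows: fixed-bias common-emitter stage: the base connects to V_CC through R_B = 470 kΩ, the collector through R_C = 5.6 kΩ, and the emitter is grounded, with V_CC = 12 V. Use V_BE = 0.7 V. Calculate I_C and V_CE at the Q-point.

I_C ≈ 1.2 mA, V_CE ≈ 5.3 V

Base loop: V_CC = I_B·R_B + V_BE, so I_B = (12 − 0.7)/470 kΩ = 0.024 mA.
In the active region I_C = β·I_B = 50 × 0.024 = 1.2 mA.
Collector loop: V_CE = V_CC − I_C·R_C = 12 − 1.2×5.6 = 5.27 V.
Since V_CE = 5.27 V > V_CE(sat) ≈ 0.2 V, the transistor is in the active region as assumed.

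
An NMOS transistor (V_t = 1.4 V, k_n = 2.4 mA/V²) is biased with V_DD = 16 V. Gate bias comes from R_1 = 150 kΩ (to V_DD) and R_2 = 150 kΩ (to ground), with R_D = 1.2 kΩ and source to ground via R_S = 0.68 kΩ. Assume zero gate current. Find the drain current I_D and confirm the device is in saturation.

I_D ≈ 6.3 mA

V_G = V_DD·R_2/(R_1+R_2) = 16×150/300 = 8 V.
Assume saturation: I_D = (k_n/2)(V_GS − V_t)² with V_GS = V_G − I_D·R_S = 8 − 0.68·I_D.
Substituting gives 0.555·I_D² − 11.8·I_D + 52.3 = 0, with roots I_D = 6.33 or 14.9 mA.
The root I_D = 14.9 mA gives V_GS = -2.12 V ≤ V_t, so take I_D = 6.33 mA.
Then V_GS = 3.7 V and V_DS = V_DD − I_D(R_D+R_S) = 16 − 6.33×1.88 = 4.1 V.
Saturation requires V_DS ≥ V_GS − V_t = 2.3 V; 4.1 ≥ 2.3 ✓.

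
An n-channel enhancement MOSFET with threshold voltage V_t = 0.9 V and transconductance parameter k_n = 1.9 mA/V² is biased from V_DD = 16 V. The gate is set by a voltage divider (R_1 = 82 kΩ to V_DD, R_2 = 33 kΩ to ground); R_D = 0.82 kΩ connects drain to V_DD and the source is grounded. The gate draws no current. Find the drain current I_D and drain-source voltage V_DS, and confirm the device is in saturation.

V_G = V_DD·R_2/(R_1+R_2) = 16×33/115 = 4.59 V. With the source grounded, V_GS = V_G = 4.59 V.
Assume saturation: I_D = (k_n/2)(V_GS − V_t)² = (1.9/2)×(4.59 − 0.9)² = 0.95×3.69² = 12.9 mA.
V_DS = V_DD − I_D·R_D = 16 − 12.9×0.82 = 5.39 V.
Saturation requires V_DS ≥ V_GS − V_t = 3.69 V; 5.39 ≥ 3.69 ✓.

I_D ≈ 13 mA, V_DS ≈ 5.4 V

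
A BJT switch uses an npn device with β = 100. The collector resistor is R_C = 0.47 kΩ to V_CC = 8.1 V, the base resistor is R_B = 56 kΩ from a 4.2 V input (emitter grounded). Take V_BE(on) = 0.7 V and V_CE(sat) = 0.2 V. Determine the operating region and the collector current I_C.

Assume active. Base-emitter loop: I_B = (V_BB − V_BE)/R_B = (4.2 − 0.7)/56 = 0.0625 mA.
I_C = β·I_B = 100×0.0625 = 6.25 mA.
V_CE = V_CC − I_C·R_C = 8.1 − 6.25×0.47 = 5.16 V > V_CE(sat), so the active-region assumption holds.

active; I_C ≈ 6.2 mA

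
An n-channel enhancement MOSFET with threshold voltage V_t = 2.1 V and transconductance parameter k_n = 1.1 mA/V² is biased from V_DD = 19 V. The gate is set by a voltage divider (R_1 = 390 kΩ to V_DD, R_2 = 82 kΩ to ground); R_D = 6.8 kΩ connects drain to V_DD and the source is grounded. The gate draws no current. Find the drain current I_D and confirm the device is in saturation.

I_D ≈ 0.79 mA

V_G = V_DD·R_2/(R_1+R_2) = 19×82/472 = 3.3 V. With the source grounded, V_GS = V_G = 3.3 V.
Assume saturation: I_D = (k_n/2)(V_GS − V_t)² = (1.1/2)×(3.3 − 2.1)² = 0.55×1.2² = 0.793 mA.
V_DS = V_DD − I_D·R_D = 19 − 0.793×6.8 = 13.6 V.
Saturation requires V_DS ≥ V_GS − V_t = 1.2 V; 13.6 ≥ 1.2 ✓.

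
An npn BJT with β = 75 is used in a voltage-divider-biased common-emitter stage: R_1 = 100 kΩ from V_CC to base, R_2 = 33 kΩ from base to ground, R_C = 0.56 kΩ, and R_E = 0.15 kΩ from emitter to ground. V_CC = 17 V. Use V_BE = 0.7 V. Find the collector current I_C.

I_C ≈ 7.3 mA

Thevenize the base divider: V_Th = V_CC·R_2/(R_1+R_2) = 17×33/133 = 4.22 V, R_Th = R_1‖R_2 = 24.8 kΩ.
Base-emitter loop: V_Th = I_B·R_Th + V_BE + (β+1)I_B·R_E, so I_B = (4.22 − 0.7) / (24.8 + 76×0.15) = 0.0972 mA.
I_C = β·I_B = 75×0.0972 = 7.29 mA, and I_E = (β+1)I_B = 7.38 mA.
V_CE = V_CC − I_C·R_C − I_E·R_E = 17 − 7.29×0.56 − 7.38×0.15 = 11.8 V.
V_CE = 11.8 V > 0.2 V confirms active-region operation.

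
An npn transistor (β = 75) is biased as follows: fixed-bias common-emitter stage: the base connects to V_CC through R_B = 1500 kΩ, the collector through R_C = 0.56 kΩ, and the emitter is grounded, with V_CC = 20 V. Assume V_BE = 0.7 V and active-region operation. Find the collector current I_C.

I_C ≈ 0.96 mA

Base loop: V_CC = I_B·R_B + V_BE, so I_B = (20 − 0.7)/1500 kΩ = 0.0129 mA.
In the active region I_C = β·I_B = 75 × 0.0129 = 0.965 mA.
Collector loop: V_CE = V_CC − I_C·R_C = 20 − 0.965×0.56 = 19.5 V.
Since V_CE = 19.5 V > V_CE(sat) ≈ 0.2 V, the transistor is in the active region as assumed.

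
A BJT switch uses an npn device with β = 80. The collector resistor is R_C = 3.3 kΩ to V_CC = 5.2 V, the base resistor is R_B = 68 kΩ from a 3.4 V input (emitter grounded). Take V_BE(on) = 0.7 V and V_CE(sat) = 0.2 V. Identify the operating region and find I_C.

Assume active: I_B = (3.4 − 0.7)/68 = 0.0397 mA, giving I_C = β·I_B = 3.18 mA.
But then V_CE = 5.2 − 3.18×3.3 = -5.28 V < V_CE(sat) = 0.2 V — impossible in the active region.
So the transistor is saturated. With V_CE = 0.2 V, I_C = (V_CC − 0.2)/R_C = 5/3.3 = 1.52 mA.
Check: β·I_B = 3.18 mA > I_C = 1.52 mA, confirming saturation.

saturation; I_C ≈ 1.5 mA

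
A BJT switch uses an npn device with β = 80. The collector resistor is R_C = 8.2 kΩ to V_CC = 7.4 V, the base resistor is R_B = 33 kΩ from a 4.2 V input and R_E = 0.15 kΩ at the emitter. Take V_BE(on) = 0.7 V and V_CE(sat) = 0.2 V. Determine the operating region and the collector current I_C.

Assume active: I_B = (4.2 − 0.7)/(33 + 81×0.15) = 0.0775 mA, I_C = β·I_B = 6.2 mA.
Then V_CE = 7.4 − 6.2×8.2 − 6.28×0.15 = -44.4 V < 0.2 V — the active assumption fails.
Re-solve with V_CE = 0.2 V. KCL at the emitter: V_E/R_E = (V_BB−0.7−V_E)/R_B + (V_CC−0.2−V_E)/R_C, giving V_E = 0.144 V.
I_C = (V_CC − 0.2 − V_E)/R_C = (7.2 − 0.144)/8.2 = 0.86 mA.
Check: I_B = (3.5 − 0.144)/33 = 0.102 mA, and β·I_B = 8.13 mA > I_C, confirming saturation.

saturation; I_C ≈ 0.86 mA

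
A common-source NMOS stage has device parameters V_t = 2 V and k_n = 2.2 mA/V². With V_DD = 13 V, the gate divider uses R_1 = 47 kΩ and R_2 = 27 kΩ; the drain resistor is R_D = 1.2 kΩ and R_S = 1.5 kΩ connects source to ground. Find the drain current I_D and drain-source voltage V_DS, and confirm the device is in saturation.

I_D ≈ 1.1 mA, V_DS ≈ 9.9 V

V_G = V_DD·R_2/(R_1+R_2) = 13×27/74 = 4.74 V.
Assume saturation: I_D = (k_n/2)(V_GS − V_t)² with V_GS = V_G − I_D·R_S = 4.74 − 1.5·I_D.
Substituting gives 2.48·I_D² − 10.1·I_D + 8.28 = 0, with roots I_D = 1.15 or 2.91 mA.
The root I_D = 2.91 mA gives V_GS = 0.372 V ≤ V_t, so take I_D = 1.15 mA.
Then V_GS = 3.02 V and V_DS = V_DD − I_D(R_D+R_S) = 13 − 1.15×2.7 = 9.9 V.
Saturation requires V_DS ≥ V_GS − V_t = 1.02 V; 9.9 ≥ 1.02 ✓.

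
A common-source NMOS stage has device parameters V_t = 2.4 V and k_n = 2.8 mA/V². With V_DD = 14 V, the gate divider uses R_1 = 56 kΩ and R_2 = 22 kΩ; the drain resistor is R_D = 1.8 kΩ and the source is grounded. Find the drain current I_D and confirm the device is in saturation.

I_D ≈ 3.4 mA

V_G = V_DD·R_2/(R_1+R_2) = 14×22/78 = 3.95 V. With the source grounded, V_GS = V_G = 3.95 V.
Assume saturation: I_D = (k_n/2)(V_GS − V_t)² = (2.8/2)×(3.95 − 2.4)² = 1.4×1.55² = 3.36 mA.
V_DS = V_DD − I_D·R_D = 14 − 3.36×1.8 = 7.96 V.
Saturation requires V_DS ≥ V_GS − V_t = 1.55 V; 7.96 ≥ 1.55 ✓.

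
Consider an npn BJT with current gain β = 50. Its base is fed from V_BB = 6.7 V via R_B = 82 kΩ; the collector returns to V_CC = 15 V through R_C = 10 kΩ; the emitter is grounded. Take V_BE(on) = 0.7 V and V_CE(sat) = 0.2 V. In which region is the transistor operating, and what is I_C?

Assume active: I_B = (6.7 − 0.7)/82 = 0.0732 mA, giving I_C = β·I_B = 3.66 mA.
But then V_CE = 15 − 3.66×10 = -21.6 V < V_CE(sat) = 0.2 V — impossible in the active region.
So the transistor is saturated. With V_CE = 0.2 V, I_C = (V_CC − 0.2)/R_C = 14.8/10 = 1.48 mA.
Check: β·I_B = 3.66 mA > I_C = 1.48 mA, confirming saturation.

saturation; I_C ≈ 1.5 mA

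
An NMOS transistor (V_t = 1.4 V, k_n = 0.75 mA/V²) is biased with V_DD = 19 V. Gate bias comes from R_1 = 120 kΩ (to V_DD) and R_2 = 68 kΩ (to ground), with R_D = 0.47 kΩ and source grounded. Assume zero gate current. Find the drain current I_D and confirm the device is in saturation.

V_G = V_DD·R_2/(R_1+R_2) = 19×68/188 = 6.87 V. With the source grounded, V_GS = V_G = 6.87 V.
Assume saturation: I_D = (k_n/2)(V_GS − V_t)² = (0.75/2)×(6.87 − 1.4)² = 0.375×5.47² = 11.2 mA.
V_DS = V_DD − I_D·R_D = 19 − 11.2×0.47 = 13.7 V.
Saturation requires V_DS ≥ V_GS − V_t = 5.47 V; 13.7 ≥ 5.47 ✓.

I_D ≈ 11 mA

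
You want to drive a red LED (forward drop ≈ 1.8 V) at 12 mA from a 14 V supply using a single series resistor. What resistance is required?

R ≈ 1 kΩ

The resistor drops V_S − V_D = 14 − 1.8 = 12.2 V at 12 mA.
R = 12.2 V / 12 mA = 1.02 kΩ.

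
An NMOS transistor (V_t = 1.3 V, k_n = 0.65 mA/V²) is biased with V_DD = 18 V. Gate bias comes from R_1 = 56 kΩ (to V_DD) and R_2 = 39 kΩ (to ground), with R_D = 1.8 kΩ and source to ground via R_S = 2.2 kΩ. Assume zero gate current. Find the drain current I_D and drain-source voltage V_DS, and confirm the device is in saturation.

V_G = V_DD·R_2/(R_1+R_2) = 18×39/95 = 7.39 V.
Assume saturation: I_D = (k_n/2)(V_GS − V_t)² with V_GS = V_G − I_D·R_S = 7.39 − 2.2·I_D.
Substituting gives 1.57·I_D² − 9.71·I_D + 12.1 = 0, with roots I_D = 1.72 or 4.45 mA.
The root I_D = 4.45 mA gives V_GS = -2.4 V ≤ V_t, so take I_D = 1.72 mA.
Then V_GS = 3.6 V and V_DS = V_DD − I_D(R_D+R_S) = 18 − 1.72×4 = 11.1 V.
Saturation requires V_DS ≥ V_GS − V_t = 2.3 V; 11.1 ≥ 2.3 ✓.

I_D ≈ 1.7 mA, V_DS ≈ 11 V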